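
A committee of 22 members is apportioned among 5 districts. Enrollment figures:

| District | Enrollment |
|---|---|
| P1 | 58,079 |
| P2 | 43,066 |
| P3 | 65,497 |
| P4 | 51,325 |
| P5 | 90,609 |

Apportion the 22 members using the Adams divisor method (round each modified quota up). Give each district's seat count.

P1=4, P2=3, P3=5, P4=4, P5=6

Standard divisor 308576/22 ≈ 14026.182; standard quotas: P1 4.141, P2 3.070, P3 4.670, P4 3.659, P5 6.460.
Rounding up gives 5, 4, 5, 4, 7 = 25 seats, so the divisor must be adjusted.
With modified divisor 15700: modified quotas P1 3.699, P2 2.743, P3 4.172, P4 3.269, P5 5.771.
Rounding up: P1 4, P2 3, P3 5, P4 4, P5 6 (total 22).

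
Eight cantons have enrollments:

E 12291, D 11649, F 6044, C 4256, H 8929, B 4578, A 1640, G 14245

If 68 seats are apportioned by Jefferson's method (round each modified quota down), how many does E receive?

Standard divisor 63632/68 ≈ 935.765; standard quotas: E 13.135, D 12.449, F 6.459, C 4.548, H 9.542, B 4.892, A 1.753, G 15.223.
Rounding down gives 13, 12, 6, 4, 9, 4, 1, 15 = 64 seats, so the divisor must be adjusted.
With modified divisor 880: modified quotas E 13.967, D 13.238, F 6.868, C 4.836, H 10.147, B 5.202, A 1.864, G 16.188.
Rounding down: E 13, D 13, F 6, C 4, H 10, B 5, A 1, G 16 (total 68).
E receives 13.

13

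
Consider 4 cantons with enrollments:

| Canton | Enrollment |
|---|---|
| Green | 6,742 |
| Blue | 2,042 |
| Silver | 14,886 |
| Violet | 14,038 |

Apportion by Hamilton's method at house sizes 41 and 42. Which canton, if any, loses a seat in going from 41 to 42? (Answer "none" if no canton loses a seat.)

At 41 seats: Green 8, Blue 2, Silver 16, Violet 15.
At 42 seats: Green 7, Blue 2, Silver 17, Violet 16.
Green drops from 8 to 7.

Green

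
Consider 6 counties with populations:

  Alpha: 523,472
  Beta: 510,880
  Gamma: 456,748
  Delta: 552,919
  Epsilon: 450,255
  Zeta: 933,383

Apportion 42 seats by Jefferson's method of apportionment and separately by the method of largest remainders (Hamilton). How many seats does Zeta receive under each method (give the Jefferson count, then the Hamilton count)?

12 and 11

Jefferson: Alpha 6, Beta 6, Gamma 6, Delta 7, Epsilon 5, Zeta 12.
Hamilton: Alpha 6, Beta 6, Gamma 6, Delta 7, Epsilon 6, Zeta 11.
Zeta gets 12 under Jefferson and 11 under Hamilton.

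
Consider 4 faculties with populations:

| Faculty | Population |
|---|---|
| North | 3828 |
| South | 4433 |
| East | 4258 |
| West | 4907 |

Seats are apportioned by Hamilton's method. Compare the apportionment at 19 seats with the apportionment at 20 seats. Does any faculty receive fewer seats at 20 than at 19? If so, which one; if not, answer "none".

At 19 seats: North 4, South 5, East 5, West 5.
At 20 seats: North 4, South 5, East 5, West 6.
No faculty's allocation decreased.

none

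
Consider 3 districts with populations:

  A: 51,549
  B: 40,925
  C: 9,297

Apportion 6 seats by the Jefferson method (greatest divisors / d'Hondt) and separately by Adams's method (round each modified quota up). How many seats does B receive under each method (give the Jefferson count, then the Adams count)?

Jefferson: A 3, B 3, C 0.
Adams: A 3, B 2, C 1.
B gets 3 under Jefferson and 2 under Adams.

3 and 2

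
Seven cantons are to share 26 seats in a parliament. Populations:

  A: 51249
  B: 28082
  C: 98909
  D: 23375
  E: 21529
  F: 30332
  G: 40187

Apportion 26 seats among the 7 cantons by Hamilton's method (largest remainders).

Total 293663; standard divisor 293663/26 ≈ 11294.731.
Standard quotas: A 4.5374, B 2.4863, C 8.7571, D 2.0695, E 1.9061, F 2.6855, G 3.5580.
Lower quotas: A 4, B 2, C 8, D 2, E 1, F 2, G 3 (sum 22, leaving 4 seats).
Remainders in descending order: E 0.9061, C 0.7571, F 0.6855, G 0.5580, A 0.5374, B 0.4863, D 0.0695.
The surplus seats go to E, C, F, G.

A=4; B=2; C=9; D=2; E=2; F=3; G=4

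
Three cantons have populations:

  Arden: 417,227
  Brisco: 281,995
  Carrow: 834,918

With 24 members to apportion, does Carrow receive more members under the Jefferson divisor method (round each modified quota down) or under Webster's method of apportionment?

Jefferson

Jefferson: Arden 6, Brisco 4, Carrow 14.
Webster: Arden 7, Brisco 4, Carrow 13.
Carrow gets 14 under Jefferson and 13 under Webster.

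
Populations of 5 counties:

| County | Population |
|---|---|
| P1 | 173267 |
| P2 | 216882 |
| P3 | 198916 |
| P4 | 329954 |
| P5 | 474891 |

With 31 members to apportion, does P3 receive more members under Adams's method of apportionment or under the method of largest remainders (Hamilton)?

Adams: P1 4, P2 5, P3 5, P4 7, P5 10.
Hamilton: P1 4, P2 5, P3 4, P4 7, P5 11.
P3 gets 5 under Adams and 4 under Hamilton.

Adams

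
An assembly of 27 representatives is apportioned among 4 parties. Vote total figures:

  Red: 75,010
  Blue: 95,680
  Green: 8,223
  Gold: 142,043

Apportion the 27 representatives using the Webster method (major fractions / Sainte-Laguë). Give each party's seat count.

Red 6, Blue 8, Green 1, Gold 12

Standard divisor 320956/27 ≈ 11887.259; standard quotas: Red 6.310, Blue 8.049, Green 0.692, Gold 11.949.
Rounding to the nearest integer gives Red 6, Blue 8, Green 1, Gold 12 — total 27, matching the house size, so no adjustment is needed.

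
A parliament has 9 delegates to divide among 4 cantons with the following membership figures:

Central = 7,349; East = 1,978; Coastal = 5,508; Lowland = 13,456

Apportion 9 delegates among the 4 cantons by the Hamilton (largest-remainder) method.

Central 2, East 1, Coastal 2, Lowland 4

The standard divisor is 28291/9 ≈ 3143.444.
Standard quotas: Central 2.3379, East 0.6292, Coastal 1.7522, Lowland 4.2807.
Lower quotas: Central 2, East 0, Coastal 1, Lowland 4 (sum 7, leaving 2 seats).
Remainders in descending order: Coastal 0.7522, East 0.6292, Central 0.3379, Lowland 0.2807.
Largest remainders: Coastal, East receive the extra seats.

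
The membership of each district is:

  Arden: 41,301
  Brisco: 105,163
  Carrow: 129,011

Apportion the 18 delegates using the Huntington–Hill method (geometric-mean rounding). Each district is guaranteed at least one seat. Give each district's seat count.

Arden=3, Brisco=7, Carrow=8

With divisor 15716: modified quotas Arden 2.628, Brisco 6.691, Carrow 8.209.
Geometric-mean thresholds: Arden √(2·3)=2.449, Brisco √(6·7)=6.481, Carrow √(8·9)=8.485.
Each quota rounded against its threshold gives Arden 3, Brisco 7, Carrow 8 (total 18).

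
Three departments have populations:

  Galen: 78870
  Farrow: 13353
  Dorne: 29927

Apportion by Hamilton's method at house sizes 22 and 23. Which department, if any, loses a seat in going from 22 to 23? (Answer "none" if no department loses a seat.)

At 22 seats: Galen 14, Farrow 3, Dorne 5.
At 23 seats: Galen 15, Farrow 2, Dorne 6.
Farrow drops from 3 to 2.

Farrow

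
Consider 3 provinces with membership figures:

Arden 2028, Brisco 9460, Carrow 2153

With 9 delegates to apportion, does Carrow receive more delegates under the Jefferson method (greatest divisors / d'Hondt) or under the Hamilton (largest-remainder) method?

Hamilton

Jefferson: Arden 1, Brisco 7, Carrow 1.
Hamilton: Arden 1, Brisco 6, Carrow 2.
Carrow gets 1 under Jefferson and 2 under Hamilton.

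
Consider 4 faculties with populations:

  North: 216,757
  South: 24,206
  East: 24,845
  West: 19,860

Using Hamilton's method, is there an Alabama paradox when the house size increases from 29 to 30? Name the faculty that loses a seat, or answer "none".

At 29 seats: North 22, South 2, East 3, West 2.
At 30 seats: North 23, South 2, East 3, West 2.
No faculty's allocation decreased.

none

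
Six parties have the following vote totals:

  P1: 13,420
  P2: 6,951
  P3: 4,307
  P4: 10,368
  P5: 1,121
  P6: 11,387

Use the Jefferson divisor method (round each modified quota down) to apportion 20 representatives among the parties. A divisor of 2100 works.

P1=6, P2=3, P3=2, P4=4, P5=0, P6=5

With modified divisor 2100: modified quotas P1 6.390, P2 3.310, P3 2.051, P4 4.937, P5 0.534, P6 5.422.
Rounding down: P1 6, P2 3, P3 2, P4 4, P5 0, P6 5 (total 20).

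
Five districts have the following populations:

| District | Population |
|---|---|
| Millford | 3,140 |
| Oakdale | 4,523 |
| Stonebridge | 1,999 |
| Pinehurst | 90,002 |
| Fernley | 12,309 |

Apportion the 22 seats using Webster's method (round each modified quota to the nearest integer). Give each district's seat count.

Standard divisor 111973/22 ≈ 5089.682; standard quotas: Millford 0.617, Oakdale 0.889, Stonebridge 0.393, Pinehurst 17.683, Fernley 2.418.
Rounding to the nearest integer gives Millford 1, Oakdale 1, Stonebridge 0, Pinehurst 18, Fernley 2 — total 22, matching the house size, so no adjustment is needed.

Millford 1; Oakdale 1; Stonebridge 0; Pinehurst 18; Fernley 2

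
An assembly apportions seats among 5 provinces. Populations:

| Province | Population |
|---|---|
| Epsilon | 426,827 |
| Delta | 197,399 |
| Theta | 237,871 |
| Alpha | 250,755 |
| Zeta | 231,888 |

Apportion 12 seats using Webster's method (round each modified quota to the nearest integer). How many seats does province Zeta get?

Standard divisor 1344740/12 ≈ 112061.667; standard quotas: Epsilon 3.809, Delta 1.762, Theta 2.123, Alpha 2.238, Zeta 2.069.
Rounding to the nearest integer gives Epsilon 4, Delta 2, Theta 2, Alpha 2, Zeta 2 — total 12, matching the house size, so no adjustment is needed.
Zeta receives 2.

2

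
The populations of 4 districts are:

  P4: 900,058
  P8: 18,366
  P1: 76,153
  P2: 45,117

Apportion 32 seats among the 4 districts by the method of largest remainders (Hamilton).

P4 28; P8 1; P1 2; P2 1

Standard divisor: 1039694 ÷ 32 ≈ 32490.438.
Standard quotas: P4 27.7022, P8 0.5653, P1 2.3439, P2 1.3886.
Lower quotas: P4 27, P8 0, P1 2, P2 1 (sum 30, leaving 2 seats).
Remainders in descending order: P4 0.7022, P8 0.5653, P2 0.3886, P1 0.3439.
Largest remainders: P4, P8 receive the extra seats.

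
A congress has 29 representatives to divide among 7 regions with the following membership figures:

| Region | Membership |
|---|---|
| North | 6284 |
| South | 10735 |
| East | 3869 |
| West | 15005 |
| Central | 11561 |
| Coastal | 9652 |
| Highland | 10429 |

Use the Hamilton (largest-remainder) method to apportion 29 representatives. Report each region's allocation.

Standard divisor: 67535 ÷ 29 ≈ 2328.793.
Standard quotas: North 2.6984, South 4.6097, East 1.6614, West 6.4433, Central 4.9644, Coastal 4.1446, Highland 4.4783.
Lower quotas: North 2, South 4, East 1, West 6, Central 4, Coastal 4, Highland 4 (sum 25, leaving 4 seats).
Remainders in descending order: Central 0.9644, North 0.6984, East 0.6614, South 0.6097, Highland 0.4783, West 0.4433, Coastal 0.1446.
The surplus seats go to Central, North, East, South.

North 3; South 5; East 2; West 6; Central 5; Coastal 4; Highland 4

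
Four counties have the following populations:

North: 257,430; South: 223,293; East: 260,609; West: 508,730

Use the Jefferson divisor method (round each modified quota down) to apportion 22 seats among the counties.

Standard divisor 1250062/22 ≈ 56821; standard quotas: North 4.531, South 3.930, East 4.586, West 8.953.
Rounding down gives 4, 3, 4, 8 = 19 seats, so the divisor must be adjusted.
With modified divisor 51800: modified quotas North 4.970, South 4.311, East 5.031, West 9.821.
Rounding down: North 4, South 4, East 5, West 9 (total 22).

North 4, South 4, East 5, West 9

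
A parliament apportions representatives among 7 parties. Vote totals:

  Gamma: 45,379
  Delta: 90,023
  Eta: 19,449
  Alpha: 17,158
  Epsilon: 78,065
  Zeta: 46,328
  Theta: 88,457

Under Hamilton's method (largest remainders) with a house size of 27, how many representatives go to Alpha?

The standard divisor is 384859/27 ≈ 14254.037.
Standard quotas: Gamma 3.1836, Delta 6.3156, Eta 1.3645, Alpha 1.2037, Epsilon 5.4767, Zeta 3.2502, Theta 6.2058.
Lower quotas: Gamma 3, Delta 6, Eta 1, Alpha 1, Epsilon 5, Zeta 3, Theta 6 (sum 25, leaving 2 seats).
Remainders in descending order: Epsilon 0.4767, Eta 0.3645, Delta 0.3156, Zeta 0.2502, Theta 0.2058, Alpha 0.2037, Gamma 0.1836.
The surplus seats go to Epsilon, Eta.
Alpha receives 1.

1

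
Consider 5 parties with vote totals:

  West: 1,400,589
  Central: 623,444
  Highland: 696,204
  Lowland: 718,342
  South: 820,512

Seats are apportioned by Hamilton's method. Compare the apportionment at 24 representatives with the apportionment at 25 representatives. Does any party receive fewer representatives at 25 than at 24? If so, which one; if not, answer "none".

At 24 seats: West 8, Central 3, Highland 4, Lowland 4, South 5.
At 25 seats: West 8, Central 4, Highland 4, Lowland 4, South 5.
No party's allocation decreased.

none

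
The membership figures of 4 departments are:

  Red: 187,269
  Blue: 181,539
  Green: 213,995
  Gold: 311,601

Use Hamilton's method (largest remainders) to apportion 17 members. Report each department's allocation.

Standard divisor: 894404 ÷ 17 = 52612.
Standard quotas: Red 3.5594, Blue 3.4505, Green 4.0674, Gold 5.9226.
Lower quotas: Red 3, Blue 3, Green 4, Gold 5 (sum 15, leaving 2 seats).
Remainders in descending order: Gold 0.9226, Red 0.5594, Blue 0.4505, Green 0.0674.
The surplus seats go to Gold, Red.

Red 4; Blue 3; Green 4; Gold 6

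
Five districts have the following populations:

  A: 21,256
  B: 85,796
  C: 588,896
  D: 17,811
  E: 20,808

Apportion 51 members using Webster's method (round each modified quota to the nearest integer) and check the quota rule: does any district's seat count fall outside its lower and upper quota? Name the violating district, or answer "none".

Standard quotas: A 1.476, B 5.957, C 40.886, D 1.237, E 1.445.
Webster allocation: A 1, B 6, C 42, D 1, E 1.
C has quota 40.886 (lower 40, upper 41) but receives 42 — outside the quota interval.

C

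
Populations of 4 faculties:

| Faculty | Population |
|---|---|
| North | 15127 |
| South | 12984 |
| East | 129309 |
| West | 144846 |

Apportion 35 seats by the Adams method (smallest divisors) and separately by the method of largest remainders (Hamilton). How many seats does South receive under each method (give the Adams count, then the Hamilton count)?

Adams: North 2, South 2, East 15, West 16.
Hamilton: North 2, South 1, East 15, West 17.
South gets 2 under Adams and 1 under Hamilton.

2 and 1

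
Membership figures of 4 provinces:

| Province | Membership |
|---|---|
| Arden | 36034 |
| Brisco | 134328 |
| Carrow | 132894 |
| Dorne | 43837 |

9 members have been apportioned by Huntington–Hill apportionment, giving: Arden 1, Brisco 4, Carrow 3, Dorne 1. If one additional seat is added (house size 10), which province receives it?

Carrow

Priority for the next seat is population ÷ (√(s·(s+1))).
Priorities: Arden 25479.886, Brisco 30036.654, Carrow 38363.193, Dorne 30997.440.
Highest priority: Carrow.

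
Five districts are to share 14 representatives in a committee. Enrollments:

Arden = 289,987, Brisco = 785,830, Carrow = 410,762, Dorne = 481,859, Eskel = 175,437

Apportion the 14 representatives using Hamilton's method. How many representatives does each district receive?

Arden 2; Brisco 5; Carrow 3; Dorne 3; Eskel 1

The standard divisor is 2143875/14 ≈ 153133.929.
Standard quotas: Arden 1.8937, Brisco 5.1317, Carrow 2.6824, Dorne 3.1467, Eskel 1.1456.
Lower quotas: Arden 1, Brisco 5, Carrow 2, Dorne 3, Eskel 1 (sum 12, leaving 2 seats).
Remainders in descending order: Arden 0.8937, Carrow 0.6824, Dorne 0.1467, Eskel 0.1456, Brisco 0.1317.
The surplus seats go to Arden, Carrow.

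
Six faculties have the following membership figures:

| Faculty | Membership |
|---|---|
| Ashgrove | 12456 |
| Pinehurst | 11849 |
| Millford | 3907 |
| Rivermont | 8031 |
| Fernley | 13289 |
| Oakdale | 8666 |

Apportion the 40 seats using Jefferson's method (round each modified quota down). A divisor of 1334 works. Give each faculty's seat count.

With modified divisor 1334: modified quotas Ashgrove 9.337, Pinehurst 8.882, Millford 2.929, Rivermont 6.020, Fernley 9.962, Oakdale 6.496.
Rounding down: Ashgrove 9, Pinehurst 8, Millford 2, Rivermont 6, Fernley 9, Oakdale 6 (total 40).

Ashgrove 9, Pinehurst 8, Millford 2, Rivermont 6, Fernley 9, Oakdale 6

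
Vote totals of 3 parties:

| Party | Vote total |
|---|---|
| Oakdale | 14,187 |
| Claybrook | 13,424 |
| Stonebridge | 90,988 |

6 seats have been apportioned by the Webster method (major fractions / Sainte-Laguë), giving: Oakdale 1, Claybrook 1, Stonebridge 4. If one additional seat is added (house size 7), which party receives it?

Priority for the next seat is population ÷ (current seats + 0.5).
Priorities: Oakdale 9458.000, Claybrook 8949.333, Stonebridge 20219.556.
Highest priority: Stonebridge.

Stonebridge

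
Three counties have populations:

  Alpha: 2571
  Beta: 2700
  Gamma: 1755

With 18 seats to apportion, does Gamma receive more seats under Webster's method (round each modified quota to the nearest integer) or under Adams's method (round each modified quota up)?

Webster: Alpha 7, Beta 7, Gamma 4.
Adams: Alpha 6, Beta 7, Gamma 5.
Gamma gets 4 under Webster and 5 under Adams.

Adams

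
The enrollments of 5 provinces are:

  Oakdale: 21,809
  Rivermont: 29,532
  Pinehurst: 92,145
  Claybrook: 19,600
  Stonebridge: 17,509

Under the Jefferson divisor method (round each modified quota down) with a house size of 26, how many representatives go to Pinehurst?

14

Standard divisor 180595/26 ≈ 6945.962; standard quotas: Oakdale 3.140, Rivermont 4.252, Pinehurst 13.266, Claybrook 2.822, Stonebridge 2.521.
Rounding down gives 3, 4, 13, 2, 2 = 24 seats, so the divisor must be adjusted.
With modified divisor 6300: modified quotas Oakdale 3.462, Rivermont 4.688, Pinehurst 14.626, Claybrook 3.111, Stonebridge 2.779.
Rounding down: Oakdale 3, Rivermont 4, Pinehurst 14, Claybrook 3, Stonebridge 2 (total 26).
Pinehurst receives 14.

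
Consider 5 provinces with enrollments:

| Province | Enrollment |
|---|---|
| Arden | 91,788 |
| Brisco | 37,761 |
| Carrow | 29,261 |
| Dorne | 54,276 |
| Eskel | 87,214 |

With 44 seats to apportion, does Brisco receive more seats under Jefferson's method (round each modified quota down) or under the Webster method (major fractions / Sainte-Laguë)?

Webster

Jefferson: Arden 14, Brisco 5, Carrow 4, Dorne 8, Eskel 13.
Webster: Arden 13, Brisco 6, Carrow 4, Dorne 8, Eskel 13.
Brisco gets 5 under Jefferson and 6 under Webster.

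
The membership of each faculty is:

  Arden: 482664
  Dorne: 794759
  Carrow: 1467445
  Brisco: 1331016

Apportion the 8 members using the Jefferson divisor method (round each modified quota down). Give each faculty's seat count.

Arden 1; Dorne 1; Carrow 3; Brisco 3

Standard divisor 4075884/8 ≈ 509485.5; standard quotas: Arden 0.947, Dorne 1.560, Carrow 2.880, Brisco 2.612.
Rounding down gives 0, 1, 2, 2 = 5 seats, so the divisor must be adjusted.
With modified divisor 420500: modified quotas Arden 1.148, Dorne 1.890, Carrow 3.490, Brisco 3.165.
Rounding down: Arden 1, Dorne 1, Carrow 3, Brisco 3 (total 8).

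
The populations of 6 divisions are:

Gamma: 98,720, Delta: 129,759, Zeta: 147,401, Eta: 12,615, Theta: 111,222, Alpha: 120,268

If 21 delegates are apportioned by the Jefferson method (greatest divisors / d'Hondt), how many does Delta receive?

5

Standard divisor 619985/21 ≈ 29523.095; standard quotas: Gamma 3.344, Delta 4.395, Zeta 4.993, Eta 0.427, Theta 3.767, Alpha 4.074.
Rounding down gives 3, 4, 4, 0, 3, 4 = 18 seats, so the divisor must be adjusted.
With modified divisor 25300: modified quotas Gamma 3.902, Delta 5.129, Zeta 5.826, Eta 0.499, Theta 4.396, Alpha 4.754.
Rounding down: Gamma 3, Delta 5, Zeta 5, Eta 0, Theta 4, Alpha 4 (total 21).
Delta receives 5.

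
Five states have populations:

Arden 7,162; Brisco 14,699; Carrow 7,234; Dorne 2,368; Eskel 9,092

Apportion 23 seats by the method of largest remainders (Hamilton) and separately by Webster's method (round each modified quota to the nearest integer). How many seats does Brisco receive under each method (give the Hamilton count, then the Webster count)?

Hamilton: Arden 4, Brisco 8, Carrow 4, Dorne 2, Eskel 5.
Webster: Arden 4, Brisco 9, Carrow 4, Dorne 1, Eskel 5.
Brisco gets 8 under Hamilton and 9 under Webster.

8 and 9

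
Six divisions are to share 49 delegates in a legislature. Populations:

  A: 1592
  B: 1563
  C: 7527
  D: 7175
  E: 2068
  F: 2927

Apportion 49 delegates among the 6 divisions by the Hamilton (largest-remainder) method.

A=4, B=3, C=16, D=15, E=5, F=6

Total 22852; standard divisor 22852/49 ≈ 466.367.
Standard quotas: A 3.4136, B 3.3514, C 16.1396, D 15.3849, E 4.4343, F 6.2762.
Lower quotas: A 3, B 3, C 16, D 15, E 4, F 6 (sum 47, leaving 2 seats).
Remainders in descending order: E 0.4343, A 0.4136, D 0.3849, B 0.3514, F 0.2762, C 0.1396.
Largest remainders: E, A receive the extra seats.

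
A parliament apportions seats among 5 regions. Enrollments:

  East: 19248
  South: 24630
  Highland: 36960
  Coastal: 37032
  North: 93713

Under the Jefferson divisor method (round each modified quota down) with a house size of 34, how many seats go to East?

3

Standard divisor 211583/34 ≈ 6223.029; standard quotas: East 3.093, South 3.958, Highland 5.939, Coastal 5.951, North 15.059.
Rounding down gives 3, 3, 5, 5, 15 = 31 seats, so the divisor must be adjusted.
With modified divisor 6000: modified quotas East 3.208, South 4.105, Highland 6.160, Coastal 6.172, North 15.619.
Rounding down: East 3, South 4, Highland 6, Coastal 6, North 15 (total 34).
East receives 3.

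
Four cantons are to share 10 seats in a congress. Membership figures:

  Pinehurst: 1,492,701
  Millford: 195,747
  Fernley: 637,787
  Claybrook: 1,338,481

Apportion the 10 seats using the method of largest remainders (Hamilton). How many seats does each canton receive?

The standard divisor is 3664716/10 ≈ 366471.6.
Standard quotas: Pinehurst 4.0732, Millford 0.5341, Fernley 1.7403, Claybrook 3.6523.
Lower quotas: Pinehurst 4, Millford 0, Fernley 1, Claybrook 3 (sum 8, leaving 2 seats).
Remainders in descending order: Fernley 0.7403, Claybrook 0.6523, Millford 0.5341, Pinehurst 0.0732.
Largest remainders: Fernley, Claybrook receive the extra seats.

Pinehurst: 4, Millford: 0, Fernley: 2, Claybrook: 4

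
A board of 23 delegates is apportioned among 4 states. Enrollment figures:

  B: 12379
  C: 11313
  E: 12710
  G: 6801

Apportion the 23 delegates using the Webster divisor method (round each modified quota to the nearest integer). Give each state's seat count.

Standard divisor 43203/23 ≈ 1878.391; standard quotas: B 6.590, C 6.023, E 6.766, G 3.621.
Rounding to the nearest integer gives 7, 6, 7, 4 = 24 seats, so the divisor must be adjusted.
With modified divisor 1920: modified quotas B 6.447, C 5.892, E 6.620, G 3.542.
Rounding to the nearest integer: B 6, C 6, E 7, G 4 (total 23).

B=6, C=6, E=7, G=4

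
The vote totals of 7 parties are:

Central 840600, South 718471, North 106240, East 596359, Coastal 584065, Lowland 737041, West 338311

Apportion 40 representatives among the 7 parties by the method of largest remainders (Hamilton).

Central: 9; South: 7; North: 1; East: 6; Coastal: 6; Lowland: 8; West: 3

Standard divisor: 3921087 ÷ 40 ≈ 98027.175.
Standard quotas: Central 8.5752, South 7.3293, North 1.0838, East 6.0836, Coastal 5.9582, Lowland 7.5187, West 3.4512.
Lower quotas: Central 8, South 7, North 1, East 6, Coastal 5, Lowland 7, West 3 (sum 37, leaving 3 seats).
Remainders in descending order: Coastal 0.9582, Central 0.5752, Lowland 0.5187, West 0.4512, South 0.3293, North 0.0838, East 0.0836.
The surplus seats go to Coastal, Central, Lowland.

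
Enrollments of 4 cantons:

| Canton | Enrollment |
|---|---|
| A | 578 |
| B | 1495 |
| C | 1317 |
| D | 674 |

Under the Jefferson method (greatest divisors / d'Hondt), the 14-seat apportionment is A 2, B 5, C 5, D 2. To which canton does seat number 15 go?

Priority for the next seat is population ÷ (current seats + 1).
Priorities: A 192.667, B 249.167, C 219.500, D 224.667.
Highest priority: B.

B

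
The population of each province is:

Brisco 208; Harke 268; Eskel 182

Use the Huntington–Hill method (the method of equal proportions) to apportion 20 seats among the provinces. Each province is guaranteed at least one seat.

Brisco: 6, Harke: 8, Eskel: 6

With divisor 33: modified quotas Brisco 6.303, Harke 8.121, Eskel 5.515.
Geometric-mean thresholds: Brisco √(6·7)=6.481, Harke √(8·9)=8.485, Eskel √(5·6)=5.477.
Each quota rounded against its threshold gives Brisco 6, Harke 8, Eskel 6 (total 20).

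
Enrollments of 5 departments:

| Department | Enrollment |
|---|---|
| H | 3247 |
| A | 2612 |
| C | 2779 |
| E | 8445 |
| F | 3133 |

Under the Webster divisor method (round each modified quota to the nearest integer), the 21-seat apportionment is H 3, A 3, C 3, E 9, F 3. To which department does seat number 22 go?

H

Priority for the next seat is population ÷ (current seats + 0.5).
Priorities: H 927.714, A 746.286, C 794.000, E 888.947, F 895.143.
Highest priority: H.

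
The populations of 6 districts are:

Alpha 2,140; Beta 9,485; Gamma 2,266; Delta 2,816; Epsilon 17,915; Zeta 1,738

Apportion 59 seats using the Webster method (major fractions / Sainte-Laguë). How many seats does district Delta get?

5

Standard divisor 36360/59 ≈ 616.271; standard quotas: Alpha 3.472, Beta 15.391, Gamma 3.677, Delta 4.569, Epsilon 29.070, Zeta 2.820.
Rounding to the nearest integer gives Alpha 3, Beta 15, Gamma 4, Delta 5, Epsilon 29, Zeta 3 — total 59, matching the house size, so no adjustment is needed.
Delta receives 5.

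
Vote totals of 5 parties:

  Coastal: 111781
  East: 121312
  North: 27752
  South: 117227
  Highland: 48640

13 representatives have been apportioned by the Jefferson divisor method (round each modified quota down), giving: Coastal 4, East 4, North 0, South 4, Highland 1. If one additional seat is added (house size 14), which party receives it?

Priority for the next seat is population ÷ (current seats + 1).
Priorities: Coastal 22356.200, East 24262.400, North 27752.000, South 23445.400, Highland 24320.000.
Highest priority: North.

North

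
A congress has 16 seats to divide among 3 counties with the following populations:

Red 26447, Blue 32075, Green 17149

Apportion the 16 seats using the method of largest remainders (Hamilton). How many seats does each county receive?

Red 5; Blue 7; Green 4

The standard divisor is 75671/16 ≈ 4729.438.
Standard quotas: Red 5.5920, Blue 6.7820, Green 3.6260.
Lower quotas: Red 5, Blue 6, Green 3 (sum 14, leaving 2 seats).
Remainders in descending order: Blue 0.7820, Green 0.6260, Red 0.5920.
The surplus seats go to Blue, Green.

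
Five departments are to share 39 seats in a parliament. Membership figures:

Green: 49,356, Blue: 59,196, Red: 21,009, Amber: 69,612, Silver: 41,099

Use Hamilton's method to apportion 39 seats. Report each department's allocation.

Green 8, Blue 10, Red 3, Amber 11, Silver 7

Standard divisor: 240272 ÷ 39 ≈ 6160.821.
Standard quotas: Green 8.0113, Blue 9.6085, Red 3.4101, Amber 11.2991, Silver 6.6710.
Lower quotas: Green 8, Blue 9, Red 3, Amber 11, Silver 6 (sum 37, leaving 2 seats).
Remainders in descending order: Silver 0.6710, Blue 0.6085, Red 0.4101, Amber 0.2991, Green 0.0113.
The surplus seats go to Silver, Blue.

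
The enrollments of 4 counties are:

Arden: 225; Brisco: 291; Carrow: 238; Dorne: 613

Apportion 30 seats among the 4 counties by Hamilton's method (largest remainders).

The standard divisor is 1367/30 ≈ 45.567.
Standard quotas: Arden 4.938, Brisco 6.386, Carrow 5.223, Dorne 13.453.
Lower quotas: Arden 4, Brisco 6, Carrow 5, Dorne 13 (sum 28, leaving 2 seats).
Remainders in descending order: Arden 0.938, Dorne 0.453, Brisco 0.386, Carrow 0.223.
Largest remainders: Arden, Dorne receive the extra seats.

Arden 5, Brisco 6, Carrow 5, Dorne 14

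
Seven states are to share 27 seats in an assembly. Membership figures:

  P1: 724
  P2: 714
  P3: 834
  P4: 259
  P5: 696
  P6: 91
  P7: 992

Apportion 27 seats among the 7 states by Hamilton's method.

P1 5; P2 4; P3 5; P4 2; P5 4; P6 1; P7 6

Total 4310; standard divisor 4310/27 ≈ 159.63.
Standard quotas: P1 4.535, P2 4.473, P3 5.225, P4 1.623, P5 4.360, P6 0.570, P7 6.214.
Lower quotas: P1 4, P2 4, P3 5, P4 1, P5 4, P6 0, P7 6 (sum 24, leaving 3 seats).
Remainders in descending order: P4 0.623, P6 0.570, P1 0.535, P2 0.473, P5 0.360, P3 0.225, P7 0.214.
The surplus seats go to P4, P6, P1.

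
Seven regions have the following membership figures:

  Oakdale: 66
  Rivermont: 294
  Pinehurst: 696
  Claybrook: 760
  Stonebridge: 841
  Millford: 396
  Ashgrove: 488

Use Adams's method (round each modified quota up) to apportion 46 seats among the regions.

Oakdale 1; Rivermont 4; Pinehurst 9; Claybrook 10; Stonebridge 11; Millford 5; Ashgrove 6

Standard divisor 3541/46 ≈ 76.978; standard quotas: Oakdale 0.857, Rivermont 3.819, Pinehurst 9.042, Claybrook 9.873, Stonebridge 10.925, Millford 5.144, Ashgrove 6.339.
Rounding up gives 1, 4, 10, 10, 11, 6, 7 = 49 seats, so the divisor must be adjusted.
With modified divisor 83: modified quotas Oakdale 0.795, Rivermont 3.542, Pinehurst 8.386, Claybrook 9.157, Stonebridge 10.133, Millford 4.771, Ashgrove 5.880.
Rounding up: Oakdale 1, Rivermont 4, Pinehurst 9, Claybrook 10, Stonebridge 11, Millford 5, Ashgrove 6 (total 46).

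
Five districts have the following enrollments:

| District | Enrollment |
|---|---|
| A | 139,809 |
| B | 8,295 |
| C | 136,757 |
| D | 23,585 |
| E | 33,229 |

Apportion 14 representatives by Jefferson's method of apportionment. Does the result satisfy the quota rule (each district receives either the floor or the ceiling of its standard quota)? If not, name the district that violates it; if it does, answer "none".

none

Standard quotas: A 5.729, B 0.340, C 5.604, D 0.966, E 1.362.
Jefferson allocation: A 6, B 0, C 6, D 1, E 1.
Every allocation lies between the lower and upper quota.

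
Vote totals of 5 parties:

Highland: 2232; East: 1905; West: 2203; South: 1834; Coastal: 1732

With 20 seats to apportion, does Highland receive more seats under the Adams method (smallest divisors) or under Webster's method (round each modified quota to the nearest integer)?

Webster

Adams: Highland 4, East 4, West 4, South 4, Coastal 4.
Webster: Highland 5, East 4, West 4, South 4, Coastal 3.
Highland gets 4 under Adams and 5 under Webster.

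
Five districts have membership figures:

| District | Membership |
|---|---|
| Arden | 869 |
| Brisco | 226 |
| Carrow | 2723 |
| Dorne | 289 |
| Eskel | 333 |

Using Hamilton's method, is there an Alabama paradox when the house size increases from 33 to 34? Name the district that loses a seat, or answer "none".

At 33 seats: Arden 6, Brisco 2, Carrow 20, Dorne 2, Eskel 3.
At 34 seats: Arden 7, Brisco 2, Carrow 21, Dorne 2, Eskel 2.
Eskel drops from 3 to 2.

Eskel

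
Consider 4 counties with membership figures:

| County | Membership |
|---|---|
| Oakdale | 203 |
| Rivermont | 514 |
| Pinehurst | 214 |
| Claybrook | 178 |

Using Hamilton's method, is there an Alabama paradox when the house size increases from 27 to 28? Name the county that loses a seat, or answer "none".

none

At 27 seats: Oakdale 5, Rivermont 13, Pinehurst 5, Claybrook 4.
At 28 seats: Oakdale 5, Rivermont 13, Pinehurst 5, Claybrook 5.
No county's allocation decreased.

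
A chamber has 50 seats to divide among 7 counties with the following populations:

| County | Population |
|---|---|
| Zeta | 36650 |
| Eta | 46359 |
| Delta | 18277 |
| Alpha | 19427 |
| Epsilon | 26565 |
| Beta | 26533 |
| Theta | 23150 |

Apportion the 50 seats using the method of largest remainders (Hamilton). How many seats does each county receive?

The standard divisor is 196961/50 ≈ 3939.22.
Standard quotas: Zeta 9.3039, Eta 11.7686, Delta 4.6398, Alpha 4.9317, Epsilon 6.7437, Beta 6.7356, Theta 5.8768.
Lower quotas: Zeta 9, Eta 11, Delta 4, Alpha 4, Epsilon 6, Beta 6, Theta 5 (sum 45, leaving 5 seats).
Remainders in descending order: Alpha 0.9317, Theta 0.8768, Eta 0.7686, Epsilon 0.7437, Beta 0.7356, Delta 0.6398, Zeta 0.3039.
The surplus seats go to Alpha, Theta, Eta, Epsilon, Beta.

Zeta=9, Eta=12, Delta=4, Alpha=5, Epsilon=7, Beta=7, Theta=6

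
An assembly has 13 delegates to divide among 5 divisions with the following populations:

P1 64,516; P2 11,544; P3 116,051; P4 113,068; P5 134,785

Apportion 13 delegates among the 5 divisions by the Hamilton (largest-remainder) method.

Standard divisor: 439964 ÷ 13 ≈ 33843.385.
Standard quotas: P1 1.9063, P2 0.3411, P3 3.4291, P4 3.3409, P5 3.9826.
Lower quotas: P1 1, P2 0, P3 3, P4 3, P5 3 (sum 10, leaving 3 seats).
Remainders in descending order: P5 0.9826, P1 0.9063, P3 0.4291, P2 0.3411, P4 0.3409.
Largest remainders: P5, P1, P3 receive the extra seats.

P1 2; P2 0; P3 4; P4 3; P5 4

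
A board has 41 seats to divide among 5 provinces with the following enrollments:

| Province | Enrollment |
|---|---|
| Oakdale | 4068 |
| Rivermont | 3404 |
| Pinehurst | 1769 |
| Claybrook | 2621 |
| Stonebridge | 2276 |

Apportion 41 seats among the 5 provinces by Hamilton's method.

Standard divisor: 14138 ÷ 41 ≈ 344.829.
Standard quotas: Oakdale 11.797, Rivermont 9.872, Pinehurst 5.130, Claybrook 7.601, Stonebridge 6.600.
Lower quotas: Oakdale 11, Rivermont 9, Pinehurst 5, Claybrook 7, Stonebridge 6 (sum 38, leaving 3 seats).
Remainders in descending order: Rivermont 0.872, Oakdale 0.797, Claybrook 0.601, Stonebridge 0.600, Pinehurst 0.130.
Largest remainders: Rivermont, Oakdale, Claybrook receive the extra seats.

Oakdale: 12, Rivermont: 10, Pinehurst: 5, Claybrook: 8, Stonebridge: 6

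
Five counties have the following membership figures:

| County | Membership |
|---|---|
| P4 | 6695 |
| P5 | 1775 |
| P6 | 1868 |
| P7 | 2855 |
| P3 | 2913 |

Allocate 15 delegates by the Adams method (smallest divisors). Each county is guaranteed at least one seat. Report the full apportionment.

P4=5, P5=2, P6=2, P7=3, P3=3

Standard divisor 16106/15 ≈ 1073.733; standard quotas: P4 6.235, P5 1.653, P6 1.740, P7 2.659, P3 2.713.
Rounding up gives 7, 2, 2, 3, 3 = 17 seats, so the divisor must be adjusted.
With modified divisor 1400: modified quotas P4 4.782, P5 1.268, P6 1.334, P7 2.039, P3 2.081.
Rounding up: P4 5, P5 2, P6 2, P7 3, P3 3 (total 15).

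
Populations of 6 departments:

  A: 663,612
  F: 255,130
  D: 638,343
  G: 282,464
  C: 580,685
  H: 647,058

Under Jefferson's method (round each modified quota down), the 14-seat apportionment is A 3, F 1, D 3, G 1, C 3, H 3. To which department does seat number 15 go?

Priority for the next seat is population ÷ (current seats + 1).
Priorities: A 165903.000, F 127565.000, D 159585.750, G 141232.000, C 145171.250, H 161764.500.
Highest priority: A.

A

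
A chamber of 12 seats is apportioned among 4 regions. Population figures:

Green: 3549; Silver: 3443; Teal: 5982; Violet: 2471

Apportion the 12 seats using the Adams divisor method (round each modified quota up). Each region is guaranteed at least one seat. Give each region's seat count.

Green 3, Silver 3, Teal 4, Violet 2

Standard divisor 15445/12 ≈ 1287.083; standard quotas: Green 2.757, Silver 2.675, Teal 4.648, Violet 1.920.
Rounding up gives 3, 3, 5, 2 = 13 seats, so the divisor must be adjusted.
With modified divisor 1600: modified quotas Green 2.218, Silver 2.152, Teal 3.739, Violet 1.544.
Rounding up: Green 3, Silver 3, Teal 4, Violet 2 (total 12).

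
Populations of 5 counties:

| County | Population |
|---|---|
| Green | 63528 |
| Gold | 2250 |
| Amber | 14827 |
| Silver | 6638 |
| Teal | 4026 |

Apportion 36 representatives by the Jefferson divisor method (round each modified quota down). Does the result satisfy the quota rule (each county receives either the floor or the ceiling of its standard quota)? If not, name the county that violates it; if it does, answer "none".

Standard quotas: Green 25.058, Gold 0.887, Amber 5.848, Silver 2.618, Teal 1.588.
Jefferson allocation: Green 27, Gold 0, Amber 6, Silver 2, Teal 1.
Green has quota 25.058 (lower 25, upper 26) but receives 27 — outside the quota interval.

Green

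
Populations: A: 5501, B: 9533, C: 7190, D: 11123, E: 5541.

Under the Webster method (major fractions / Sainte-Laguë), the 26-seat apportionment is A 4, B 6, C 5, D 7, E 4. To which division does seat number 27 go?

Priority for the next seat is population ÷ (current seats + 0.5).
Priorities: A 1222.444, B 1466.615, C 1307.273, D 1483.067, E 1231.333.
Highest priority: D.

D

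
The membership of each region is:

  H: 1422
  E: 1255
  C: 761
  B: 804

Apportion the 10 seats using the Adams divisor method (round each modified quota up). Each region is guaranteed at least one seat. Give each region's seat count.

H=3, E=3, C=2, B=2

Standard divisor 4242/10 ≈ 424.2; standard quotas: H 3.352, E 2.959, C 1.794, B 1.895.
Rounding up gives 4, 3, 2, 2 = 11 seats, so the divisor must be adjusted.
With modified divisor 600: modified quotas H 2.370, E 2.092, C 1.268, B 1.340.
Rounding up: H 3, E 3, C 2, B 2 (total 10).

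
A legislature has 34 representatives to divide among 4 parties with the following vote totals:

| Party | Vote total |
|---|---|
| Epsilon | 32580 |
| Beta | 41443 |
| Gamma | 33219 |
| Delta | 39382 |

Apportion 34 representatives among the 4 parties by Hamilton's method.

Total 146624; standard divisor 146624/34 ≈ 4312.471.
Standard quotas: Epsilon 7.5548, Beta 9.6100, Gamma 7.7030, Delta 9.1321.
Lower quotas: Epsilon 7, Beta 9, Gamma 7, Delta 9 (sum 32, leaving 2 seats).
Remainders in descending order: Gamma 0.7030, Beta 0.6100, Epsilon 0.5548, Delta 0.1321.
The surplus seats go to Gamma, Beta.

Epsilon 7, Beta 10, Gamma 8, Delta 9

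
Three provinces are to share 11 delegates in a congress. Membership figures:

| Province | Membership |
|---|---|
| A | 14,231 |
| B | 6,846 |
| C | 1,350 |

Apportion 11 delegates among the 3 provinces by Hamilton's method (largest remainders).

Total 22427; standard divisor 22427/11 ≈ 2038.818.
Standard quotas: A 6.9800, B 3.3578, C 0.6621.
Lower quotas: A 6, B 3, C 0 (sum 9, leaving 2 seats).
Remainders in descending order: A 0.9800, C 0.6621, B 0.3578.
The surplus seats go to A, C.

A 7; B 3; C 1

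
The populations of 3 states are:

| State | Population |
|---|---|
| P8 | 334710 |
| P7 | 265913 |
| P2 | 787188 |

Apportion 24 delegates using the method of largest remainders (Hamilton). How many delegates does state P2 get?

Standard divisor: 1387811 ÷ 24 ≈ 57825.458.
Standard quotas: P8 5.7883, P7 4.5985, P2 13.6132.
Lower quotas: P8 5, P7 4, P2 13 (sum 22, leaving 2 seats).
Remainders in descending order: P8 0.7883, P2 0.6132, P7 0.5985.
The surplus seats go to P8, P2.
P2 receives 14.

14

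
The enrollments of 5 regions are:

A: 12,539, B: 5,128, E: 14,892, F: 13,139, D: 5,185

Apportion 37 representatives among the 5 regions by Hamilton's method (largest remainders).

A: 9, B: 4, E: 11, F: 9, D: 4

Standard divisor: 50883 ÷ 37 ≈ 1375.216.
Standard quotas: A 9.1178, B 3.7289, E 10.8288, F 9.5541, D 3.7703.
Lower quotas: A 9, B 3, E 10, F 9, D 3 (sum 34, leaving 3 seats).
Remainders in descending order: E 0.8288, D 0.7703, B 0.7289, F 0.5541, A 0.1178.
Largest remainders: E, D, B receive the extra seats.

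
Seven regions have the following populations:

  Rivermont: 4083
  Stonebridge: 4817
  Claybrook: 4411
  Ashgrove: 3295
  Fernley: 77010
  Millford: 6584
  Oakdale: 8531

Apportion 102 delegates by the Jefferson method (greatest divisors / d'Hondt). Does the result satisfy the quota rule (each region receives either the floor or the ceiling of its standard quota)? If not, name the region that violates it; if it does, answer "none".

Standard quotas: Rivermont 3.830, Stonebridge 4.519, Claybrook 4.138, Ashgrove 3.091, Fernley 72.243, Millford 6.176, Oakdale 8.003.
Jefferson allocation: Rivermont 3, Stonebridge 4, Claybrook 4, Ashgrove 3, Fernley 74, Millford 6, Oakdale 8.
Fernley has quota 72.243 (lower 72, upper 73) but receives 74 — outside the quota interval.

Fernley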